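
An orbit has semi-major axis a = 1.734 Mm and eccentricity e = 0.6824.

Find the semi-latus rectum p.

Convert to SI: a = 1.734 Mm = 1.734e+06 m.
p = a (1 − e²).
p = 1.734e+06 · (1 − (0.6824)²) = 1.734e+06 · 0.53433 ≈ 9.265e+05 m = 926.5 km.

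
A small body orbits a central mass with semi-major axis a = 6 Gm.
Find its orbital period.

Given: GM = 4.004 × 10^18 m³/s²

Convert to SI: a = 6 Gm = 6e+09 m.
Kepler's third law: T = 2π √(a³ / GM).
Substituting a = 6e+09 m and GM = 4.004e+18 m³/s²:
T = 2π √((6e+09)³ / 4.004e+18) s
T ≈ 1.459e+06 s = 16.89 days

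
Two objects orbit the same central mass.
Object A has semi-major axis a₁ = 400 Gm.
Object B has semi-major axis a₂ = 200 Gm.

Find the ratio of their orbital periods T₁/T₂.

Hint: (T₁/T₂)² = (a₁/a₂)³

Convert to SI: a₁ = 400 Gm = 4e+11 m; a₂ = 200 Gm = 2e+11 m.
From Kepler's third law, (T₁/T₂)² = (a₁/a₂)³, so T₁/T₂ = (a₁/a₂)^(3/2).
a₁/a₂ = 4e+11 / 2e+11 = 2.
T₁/T₂ = (2)^(3/2) ≈ 2.828.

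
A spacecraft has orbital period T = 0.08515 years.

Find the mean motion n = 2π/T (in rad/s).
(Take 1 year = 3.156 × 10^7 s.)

Convert to SI: T = 0.08515 years = 2.68733e+06 s.
n = 2π / T.
n = 2π / 2.68733e+06 s ≈ 2.338e-06 rad/s.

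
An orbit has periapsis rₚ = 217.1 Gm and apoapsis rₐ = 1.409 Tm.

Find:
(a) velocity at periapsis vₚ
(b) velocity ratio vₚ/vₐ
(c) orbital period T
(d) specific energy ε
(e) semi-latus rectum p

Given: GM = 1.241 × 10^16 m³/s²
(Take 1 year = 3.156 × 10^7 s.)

Convert to SI: rₚ = 217.1 Gm = 2.171e+11 m; rₐ = 1.409 Tm = 1.409e+12 m.
(a) With a = (rₚ + rₐ)/2 = 8.1305e+11 m, vₚ = √(GM (2/rₚ − 1/a)) = √(1.241e+16 · (2/2.171e+11 − 1/8.1305e+11)) m/s ≈ 314.7 m/s
(b) Conservation of angular momentum (rₚvₚ = rₐvₐ) gives vₚ/vₐ = rₐ/rₚ = 1.409e+12/2.171e+11 ≈ 6.49
(c) With a = (rₚ + rₐ)/2 = 8.1305e+11 m, T = 2π √(a³/GM) = 2π √((8.1305e+11)³/1.241e+16) s ≈ 4.135e+10 s
(d) With a = (rₚ + rₐ)/2 = 8.1305e+11 m, ε = −GM/(2a) = −1.241e+16/(2 · 8.1305e+11) J/kg ≈ -7632 J/kg
(e) From a = (rₚ + rₐ)/2 = 8.1305e+11 m and e = (rₐ − rₚ)/(rₐ + rₚ) = 0.732981, p = a(1 − e²) = 8.1305e+11 · (1 − (0.732981)²) ≈ 3.762e+11 m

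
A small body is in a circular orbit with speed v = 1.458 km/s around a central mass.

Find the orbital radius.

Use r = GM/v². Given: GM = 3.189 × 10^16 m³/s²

Convert to SI: v = 1.458 km/s = 1458 m/s.
For a circular orbit, v² = GM / r, so r = GM / v².
r = 3.189e+16 / (1458)² m ≈ 1.5e+10 m = 15 Gm.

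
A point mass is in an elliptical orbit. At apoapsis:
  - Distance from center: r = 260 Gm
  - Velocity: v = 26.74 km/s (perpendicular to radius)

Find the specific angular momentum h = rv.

Convert to SI: r = 260 Gm = 2.6e+11 m; v = 26.74 km/s = 26740 m/s.
With v perpendicular to r, h = r · v.
h = 2.6e+11 · 26740 m²/s ≈ 6.952e+15 m²/s.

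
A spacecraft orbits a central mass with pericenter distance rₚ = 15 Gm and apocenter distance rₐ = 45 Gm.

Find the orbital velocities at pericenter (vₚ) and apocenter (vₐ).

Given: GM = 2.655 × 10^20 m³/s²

Convert to SI: rₚ = 15 Gm = 1.5e+10 m; rₐ = 45 Gm = 4.5e+10 m.
Use the vis-viva equation v² = GM(2/r − 1/a) with a = (rₚ + rₐ)/2 = (1.5e+10 + 4.5e+10)/2 = 3e+10 m.
vₚ = √(GM · (2/rₚ − 1/a)) = √(2.655e+20 · (2/1.5e+10 − 1/3e+10)) m/s ≈ 1.629e+05 m/s = 162.9 km/s.
vₐ = √(GM · (2/rₐ − 1/a)) = √(2.655e+20 · (2/4.5e+10 − 1/3e+10)) m/s ≈ 5.431e+04 m/s = 54.31 km/s.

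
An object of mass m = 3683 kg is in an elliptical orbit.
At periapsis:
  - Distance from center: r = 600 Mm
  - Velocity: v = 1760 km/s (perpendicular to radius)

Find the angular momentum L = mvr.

Convert to SI: r = 600 Mm = 6e+08 m; v = 1760 km/s = 1.76e+06 m/s.
Since v is perpendicular to r, L = m · v · r.
L = 3683 · 1.76e+06 · 6e+08 kg·m²/s ≈ 3.889e+18 kg·m²/s.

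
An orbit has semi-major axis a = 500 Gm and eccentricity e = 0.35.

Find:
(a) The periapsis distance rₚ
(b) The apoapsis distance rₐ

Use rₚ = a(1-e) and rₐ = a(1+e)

Convert to SI: a = 500 Gm = 5e+11 m.
(a) rₚ = a(1 − e) = 5e+11 · (1 − 0.35) = 5e+11 · 0.65 ≈ 3.25e+11 m = 325 Gm.
(b) rₐ = a(1 + e) = 5e+11 · (1 + 0.35) = 5e+11 · 1.35 ≈ 6.75e+11 m = 675 Gm.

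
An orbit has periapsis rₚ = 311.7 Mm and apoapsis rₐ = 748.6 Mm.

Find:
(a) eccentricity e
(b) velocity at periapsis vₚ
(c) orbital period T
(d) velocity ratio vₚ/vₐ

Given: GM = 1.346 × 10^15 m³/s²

Convert to SI: rₚ = 311.7 Mm = 3.117e+08 m; rₐ = 748.6 Mm = 7.486e+08 m.
(a) e = (rₐ − rₚ)/(rₐ + rₚ) = (7.486e+08 − 3.117e+08)/(7.486e+08 + 3.117e+08) ≈ 0.4121
(b) With a = (rₚ + rₐ)/2 = 5.3015e+08 m, vₚ = √(GM (2/rₚ − 1/a)) = √(1.346e+15 · (2/3.117e+08 − 1/5.3015e+08)) m/s ≈ 2469 m/s
(c) With a = (rₚ + rₐ)/2 = 5.3015e+08 m, T = 2π √(a³/GM) = 2π √((5.3015e+08)³/1.346e+15) s ≈ 2.091e+06 s
(d) Conservation of angular momentum (rₚvₚ = rₐvₐ) gives vₚ/vₐ = rₐ/rₚ = 7.486e+08/3.117e+08 ≈ 2.402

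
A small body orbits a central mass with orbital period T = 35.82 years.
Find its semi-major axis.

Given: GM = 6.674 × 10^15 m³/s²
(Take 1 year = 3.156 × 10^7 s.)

Convert to SI: T = 35.82 years = 1.13048e+09 s.
Invert Kepler's third law: a = (GM · T² / (4π²))^(1/3).
Substituting T = 1.13048e+09 s and GM = 6.674e+15 m³/s²:
a = (6.674e+15 · (1.13048e+09)² / (4π²))^(1/3) m
a ≈ 6e+10 m = 60 Gm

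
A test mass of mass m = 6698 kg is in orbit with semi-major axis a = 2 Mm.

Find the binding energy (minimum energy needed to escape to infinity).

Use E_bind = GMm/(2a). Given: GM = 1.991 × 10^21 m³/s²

Convert to SI: a = 2 Mm = 2e+06 m.
Total orbital energy is E = −GMm/(2a); binding energy is E_bind = −E = GMm/(2a).
E_bind = 1.991e+21 · 6698 / (2 · 2e+06) J ≈ 3.334e+18 J = 3.334 EJ.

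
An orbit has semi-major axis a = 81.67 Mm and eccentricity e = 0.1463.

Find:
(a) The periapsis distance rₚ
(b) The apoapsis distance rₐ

Convert to SI: a = 81.67 Mm = 8.167e+07 m.
(a) rₚ = a(1 − e) = 8.167e+07 · (1 − 0.1463) = 8.167e+07 · 0.8537 ≈ 6.972e+07 m = 69.72 Mm.
(b) rₐ = a(1 + e) = 8.167e+07 · (1 + 0.1463) = 8.167e+07 · 1.1463 ≈ 9.362e+07 m = 93.62 Mm.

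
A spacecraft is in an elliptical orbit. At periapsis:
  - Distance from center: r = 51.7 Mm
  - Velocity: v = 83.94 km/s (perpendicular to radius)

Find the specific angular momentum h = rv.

Convert to SI: r = 51.7 Mm = 5.17e+07 m; v = 83.94 km/s = 83940 m/s.
With v perpendicular to r, h = r · v.
h = 5.17e+07 · 83940 m²/s ≈ 4.34e+12 m²/s.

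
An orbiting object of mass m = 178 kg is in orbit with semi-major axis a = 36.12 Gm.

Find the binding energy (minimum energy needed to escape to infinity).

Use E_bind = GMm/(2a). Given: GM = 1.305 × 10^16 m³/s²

Convert to SI: a = 36.12 Gm = 3.612e+10 m.
Total orbital energy is E = −GMm/(2a); binding energy is E_bind = −E = GMm/(2a).
E_bind = 1.305e+16 · 178 / (2 · 3.612e+10) J ≈ 3.216e+07 J = 32.16 MJ.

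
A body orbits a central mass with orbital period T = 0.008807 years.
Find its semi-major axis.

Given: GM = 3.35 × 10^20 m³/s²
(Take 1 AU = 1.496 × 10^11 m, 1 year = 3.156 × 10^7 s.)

Convert to SI: T = 0.008807 years = 277949 s.
Invert Kepler's third law: a = (GM · T² / (4π²))^(1/3).
Substituting T = 277949 s and GM = 3.35e+20 m³/s²:
a = (3.35e+20 · (277949)² / (4π²))^(1/3) m
a ≈ 8.687e+09 m = 0.05807 AU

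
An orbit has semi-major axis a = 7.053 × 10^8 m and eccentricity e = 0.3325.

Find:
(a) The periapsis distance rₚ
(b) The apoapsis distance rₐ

(a) rₚ = a(1 − e) = 7.053e+08 · (1 − 0.3325) = 7.053e+08 · 0.6675 ≈ 4.708e+08 m = 4.708 × 10^8 m.
(b) rₐ = a(1 + e) = 7.053e+08 · (1 + 0.3325) = 7.053e+08 · 1.3325 ≈ 9.398e+08 m = 9.398 × 10^8 m.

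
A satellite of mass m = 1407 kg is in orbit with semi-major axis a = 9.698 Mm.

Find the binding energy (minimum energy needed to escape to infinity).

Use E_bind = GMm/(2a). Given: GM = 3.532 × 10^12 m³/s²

Convert to SI: a = 9.698 Mm = 9.698e+06 m.
Total orbital energy is E = −GMm/(2a); binding energy is E_bind = −E = GMm/(2a).
E_bind = 3.532e+12 · 1407 / (2 · 9.698e+06) J ≈ 2.562e+08 J = 256.2 MJ.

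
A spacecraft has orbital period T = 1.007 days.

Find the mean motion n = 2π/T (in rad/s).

Convert to SI: T = 1.007 days = 87004.8 s.
n = 2π / T.
n = 2π / 87004.8 s ≈ 7.222e-05 rad/s.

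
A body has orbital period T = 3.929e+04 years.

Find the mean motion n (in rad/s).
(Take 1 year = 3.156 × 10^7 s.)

Convert to SI: T = 3.929e+04 years = 1.23999e+12 s.
n = 2π / T.
n = 2π / 1.23999e+12 s ≈ 5.067e-12 rad/s.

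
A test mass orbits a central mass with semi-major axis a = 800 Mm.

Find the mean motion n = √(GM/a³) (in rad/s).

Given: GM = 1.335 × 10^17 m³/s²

Convert to SI: a = 800 Mm = 8e+08 m.
n = √(GM / a³).
n = √(1.335e+17 / (8e+08)³) rad/s ≈ 1.615e-05 rad/s.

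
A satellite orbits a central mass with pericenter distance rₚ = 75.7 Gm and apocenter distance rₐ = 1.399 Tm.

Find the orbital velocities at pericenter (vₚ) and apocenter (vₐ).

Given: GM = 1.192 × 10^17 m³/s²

Convert to SI: rₚ = 75.7 Gm = 7.57e+10 m; rₐ = 1.399 Tm = 1.399e+12 m.
Use the vis-viva equation v² = GM(2/r − 1/a) with a = (rₚ + rₐ)/2 = (7.57e+10 + 1.399e+12)/2 = 7.3735e+11 m.
vₚ = √(GM · (2/rₚ − 1/a)) = √(1.192e+17 · (2/7.57e+10 − 1/7.3735e+11)) m/s ≈ 1728 m/s = 1.728 km/s.
vₐ = √(GM · (2/rₐ − 1/a)) = √(1.192e+17 · (2/1.399e+12 − 1/7.3735e+11)) m/s ≈ 93.53 m/s = 93.53 m/s.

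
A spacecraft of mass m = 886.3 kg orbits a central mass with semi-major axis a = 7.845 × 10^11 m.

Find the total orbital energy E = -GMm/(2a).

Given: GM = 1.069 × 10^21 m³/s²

E = −GMm / (2a).
E = −1.069e+21 · 886.3 / (2 · 7.845e+11) J ≈ -6.039e+11 J = -603.9 GJ.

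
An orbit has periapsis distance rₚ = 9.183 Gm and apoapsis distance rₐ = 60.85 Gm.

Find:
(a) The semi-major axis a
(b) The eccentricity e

Convert to SI: rₚ = 9.183 Gm = 9.183e+09 m; rₐ = 60.85 Gm = 6.085e+10 m.
(a) a = (rₚ + rₐ) / 2 = (9.183e+09 + 6.085e+10) / 2 ≈ 3.502e+10 m = 35.02 Gm.
(b) e = (rₐ − rₚ) / (rₐ + rₚ) = (6.085e+10 − 9.183e+09) / (6.085e+10 + 9.183e+09) ≈ 0.7378.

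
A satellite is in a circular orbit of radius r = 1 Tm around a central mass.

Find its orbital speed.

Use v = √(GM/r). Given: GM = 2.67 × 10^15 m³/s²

Convert to SI: r = 1 Tm = 1e+12 m.
For a circular orbit, gravity supplies the centripetal force, so v = √(GM / r).
v = √(2.67e+15 / 1e+12) m/s ≈ 51.67 m/s = 51.67 m/s.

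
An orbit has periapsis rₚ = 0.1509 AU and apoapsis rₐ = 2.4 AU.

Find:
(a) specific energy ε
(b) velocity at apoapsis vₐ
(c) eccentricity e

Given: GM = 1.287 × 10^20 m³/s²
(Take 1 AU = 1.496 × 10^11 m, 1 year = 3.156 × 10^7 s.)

Convert to SI: rₚ = 0.1509 AU = 2.25746e+10 m; rₐ = 2.4 AU = 3.5904e+11 m.
(a) With a = (rₚ + rₐ)/2 = 1.90807e+11 m, ε = −GM/(2a) = −1.287e+20/(2 · 1.90807e+11) J/kg ≈ -3.373e+08 J/kg
(b) With a = (rₚ + rₐ)/2 = 1.90807e+11 m, vₐ = √(GM (2/rₐ − 1/a)) = √(1.287e+20 · (2/3.5904e+11 − 1/1.90807e+11)) m/s ≈ 6512 m/s
(c) e = (rₐ − rₚ)/(rₐ + rₚ) = (3.5904e+11 − 2.25746e+10)/(3.5904e+11 + 2.25746e+10) ≈ 0.8817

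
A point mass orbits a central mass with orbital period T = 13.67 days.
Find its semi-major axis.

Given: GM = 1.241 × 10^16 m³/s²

Convert to SI: T = 13.67 days = 1.18109e+06 s.
Invert Kepler's third law: a = (GM · T² / (4π²))^(1/3).
Substituting T = 1.18109e+06 s and GM = 1.241e+16 m³/s²:
a = (1.241e+16 · (1.18109e+06)² / (4π²))^(1/3) m
a ≈ 7.597e+08 m = 759.7 Mm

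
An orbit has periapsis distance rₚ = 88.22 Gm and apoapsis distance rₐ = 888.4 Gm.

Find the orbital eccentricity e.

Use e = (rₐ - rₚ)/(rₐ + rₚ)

Convert to SI: rₚ = 88.22 Gm = 8.822e+10 m; rₐ = 888.4 Gm = 8.884e+11 m.
e = (rₐ − rₚ) / (rₐ + rₚ).
e = (8.884e+11 − 8.822e+10) / (8.884e+11 + 8.822e+10) = 8.0018e+11 / 9.7662e+11 ≈ 0.8193.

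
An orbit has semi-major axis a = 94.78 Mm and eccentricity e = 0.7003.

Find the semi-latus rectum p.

Convert to SI: a = 94.78 Mm = 9.478e+07 m.
p = a (1 − e²).
p = 9.478e+07 · (1 − (0.7003)²) = 9.478e+07 · 0.50958 ≈ 4.83e+07 m = 48.3 Mm.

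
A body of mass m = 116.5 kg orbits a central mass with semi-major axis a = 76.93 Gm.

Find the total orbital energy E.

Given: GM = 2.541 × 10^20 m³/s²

Convert to SI: a = 76.93 Gm = 7.693e+10 m.
E = −GMm / (2a).
E = −2.541e+20 · 116.5 / (2 · 7.693e+10) J ≈ -1.924e+11 J = -192.4 GJ.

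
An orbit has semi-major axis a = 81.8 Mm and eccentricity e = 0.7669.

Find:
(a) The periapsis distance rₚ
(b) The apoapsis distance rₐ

Convert to SI: a = 81.8 Mm = 8.18e+07 m.
(a) rₚ = a(1 − e) = 8.18e+07 · (1 − 0.7669) = 8.18e+07 · 0.2331 ≈ 1.907e+07 m = 19.07 Mm.
(b) rₐ = a(1 + e) = 8.18e+07 · (1 + 0.7669) = 8.18e+07 · 1.7669 ≈ 1.445e+08 m = 144.5 Mm.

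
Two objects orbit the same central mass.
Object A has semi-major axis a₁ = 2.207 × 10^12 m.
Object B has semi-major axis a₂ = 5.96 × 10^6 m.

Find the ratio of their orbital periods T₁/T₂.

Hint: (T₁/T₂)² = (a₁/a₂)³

From Kepler's third law, (T₁/T₂)² = (a₁/a₂)³, so T₁/T₂ = (a₁/a₂)^(3/2).
a₁/a₂ = 2.207e+12 / 5.96e+06 = 370302.
T₁/T₂ = (370302)^(3/2) ≈ 2.253e+08.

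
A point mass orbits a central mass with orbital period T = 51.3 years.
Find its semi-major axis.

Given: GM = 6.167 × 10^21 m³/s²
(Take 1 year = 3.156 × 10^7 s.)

Convert to SI: T = 51.3 years = 1.61903e+09 s.
Invert Kepler's third law: a = (GM · T² / (4π²))^(1/3).
Substituting T = 1.61903e+09 s and GM = 6.167e+21 m³/s²:
a = (6.167e+21 · (1.61903e+09)² / (4π²))^(1/3) m
a ≈ 7.426e+12 m = 7.426 Tm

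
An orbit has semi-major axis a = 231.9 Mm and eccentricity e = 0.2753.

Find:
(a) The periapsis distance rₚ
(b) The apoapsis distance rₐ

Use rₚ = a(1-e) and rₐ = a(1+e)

Convert to SI: a = 231.9 Mm = 2.319e+08 m.
(a) rₚ = a(1 − e) = 2.319e+08 · (1 − 0.2753) = 2.319e+08 · 0.7247 ≈ 1.681e+08 m = 168.1 Mm.
(b) rₐ = a(1 + e) = 2.319e+08 · (1 + 0.2753) = 2.319e+08 · 1.2753 ≈ 2.957e+08 m = 295.7 Mm.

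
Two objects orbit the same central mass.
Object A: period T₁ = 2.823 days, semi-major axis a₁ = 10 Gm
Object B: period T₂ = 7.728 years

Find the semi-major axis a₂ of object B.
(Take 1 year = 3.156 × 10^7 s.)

Convert to SI: T₁ = 2.823 days = 243907 s; a₁ = 10 Gm = 1e+10 m; T₂ = 7.728 years = 2.43896e+08 s.
Kepler's third law: (T₁/T₂)² = (a₁/a₂)³ ⇒ a₂ = a₁ · (T₂/T₁)^(2/3).
T₂/T₁ = 2.43896e+08 / 243907 = 999.953.
a₂ = 1e+10 · (999.953)^(2/3) m ≈ 1e+12 m = 1000 Gm.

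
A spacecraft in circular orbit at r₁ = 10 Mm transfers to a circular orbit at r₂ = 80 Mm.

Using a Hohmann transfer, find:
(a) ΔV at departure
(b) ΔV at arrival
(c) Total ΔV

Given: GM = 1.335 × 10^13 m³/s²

Convert to SI: r₁ = 10 Mm = 1e+07 m; r₂ = 80 Mm = 8e+07 m.
Transfer semi-major axis: a_t = (r₁ + r₂)/2 = (1e+07 + 8e+07)/2 = 4.5e+07 m.
Circular speeds: v₁ = √(GM/r₁) = 1155.42 m/s, v₂ = √(GM/r₂) = 408.503 m/s.
Transfer speeds (vis-viva v² = GM(2/r − 1/a_t)): v₁ᵗ = 1540.56 m/s, v₂ᵗ = 192.57 m/s.
(a) ΔV₁ = |v₁ᵗ − v₁| ≈ 385.1 m/s = 385.1 m/s.
(b) ΔV₂ = |v₂ − v₂ᵗ| ≈ 215.9 m/s = 215.9 m/s.
(c) ΔV_total = ΔV₁ + ΔV₂ ≈ 601.1 m/s = 601.1 m/s.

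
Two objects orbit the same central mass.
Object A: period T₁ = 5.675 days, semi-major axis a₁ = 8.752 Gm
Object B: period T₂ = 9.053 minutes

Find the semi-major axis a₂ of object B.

Convert to SI: T₁ = 5.675 days = 490320 s; a₁ = 8.752 Gm = 8.752e+09 m; T₂ = 9.053 minutes = 543.18 s.
Kepler's third law: (T₁/T₂)² = (a₁/a₂)³ ⇒ a₂ = a₁ · (T₂/T₁)^(2/3).
T₂/T₁ = 543.18 / 490320 = 0.00110781.
a₂ = 8.752e+09 · (0.00110781)^(2/3) m ≈ 9.37e+07 m = 93.7 Mm.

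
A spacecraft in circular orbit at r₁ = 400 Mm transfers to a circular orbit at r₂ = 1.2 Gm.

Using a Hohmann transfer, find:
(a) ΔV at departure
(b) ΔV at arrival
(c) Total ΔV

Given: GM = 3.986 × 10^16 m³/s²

Convert to SI: r₁ = 400 Mm = 4e+08 m; r₂ = 1.2 Gm = 1.2e+09 m.
Transfer semi-major axis: a_t = (r₁ + r₂)/2 = (4e+08 + 1.2e+09)/2 = 8e+08 m.
Circular speeds: v₁ = √(GM/r₁) = 9982.48 m/s, v₂ = √(GM/r₂) = 5763.39 m/s.
Transfer speeds (vis-viva v² = GM(2/r − 1/a_t)): v₁ᵗ = 12226 m/s, v₂ᵗ = 4075.33 m/s.
(a) ΔV₁ = |v₁ᵗ − v₁| ≈ 2244 m/s = 2.244 km/s.
(b) ΔV₂ = |v₂ − v₂ᵗ| ≈ 1688 m/s = 1.688 km/s.
(c) ΔV_total = ΔV₁ + ΔV₂ ≈ 3932 m/s = 3.932 km/s.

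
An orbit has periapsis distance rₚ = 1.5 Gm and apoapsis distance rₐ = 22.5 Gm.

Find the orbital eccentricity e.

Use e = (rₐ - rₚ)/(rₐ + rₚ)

Convert to SI: rₚ = 1.5 Gm = 1.5e+09 m; rₐ = 22.5 Gm = 2.25e+10 m.
e = (rₐ − rₚ) / (rₐ + rₚ).
e = (2.25e+10 − 1.5e+09) / (2.25e+10 + 1.5e+09) = 2.1e+10 / 2.4e+10 ≈ 0.875.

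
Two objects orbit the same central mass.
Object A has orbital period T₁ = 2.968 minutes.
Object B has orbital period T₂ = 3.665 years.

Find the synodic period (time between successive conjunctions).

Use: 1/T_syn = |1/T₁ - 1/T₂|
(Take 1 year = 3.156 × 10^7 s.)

Convert to SI: T₁ = 2.968 minutes = 178.08 s; T₂ = 3.665 years = 1.15667e+08 s.
T_syn = |T₁ · T₂ / (T₁ − T₂)|.
T_syn = |178.08 · 1.15667e+08 / (178.08 − 1.15667e+08)| s ≈ 178.1 s = 2.968 minutes.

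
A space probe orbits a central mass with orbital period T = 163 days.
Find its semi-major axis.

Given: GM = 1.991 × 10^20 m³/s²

Convert to SI: T = 163 days = 1.40832e+07 s.
Invert Kepler's third law: a = (GM · T² / (4π²))^(1/3).
Substituting T = 1.40832e+07 s and GM = 1.991e+20 m³/s²:
a = (1.991e+20 · (1.40832e+07)² / (4π²))^(1/3) m
a ≈ 1e+11 m = 100 Gm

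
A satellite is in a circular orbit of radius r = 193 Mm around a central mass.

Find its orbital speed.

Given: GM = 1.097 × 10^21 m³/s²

Convert to SI: r = 193 Mm = 1.93e+08 m.
For a circular orbit, gravity supplies the centripetal force, so v = √(GM / r).
v = √(1.097e+21 / 1.93e+08) m/s ≈ 2.384e+06 m/s = 2384 km/s.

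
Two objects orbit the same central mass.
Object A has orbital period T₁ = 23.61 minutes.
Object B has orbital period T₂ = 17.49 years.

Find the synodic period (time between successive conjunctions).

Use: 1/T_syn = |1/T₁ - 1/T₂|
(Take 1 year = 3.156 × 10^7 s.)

Convert to SI: T₁ = 23.61 minutes = 1416.6 s; T₂ = 17.49 years = 5.51984e+08 s.
T_syn = |T₁ · T₂ / (T₁ − T₂)|.
T_syn = |1416.6 · 5.51984e+08 / (1416.6 − 5.51984e+08)| s ≈ 1417 s = 23.61 minutes.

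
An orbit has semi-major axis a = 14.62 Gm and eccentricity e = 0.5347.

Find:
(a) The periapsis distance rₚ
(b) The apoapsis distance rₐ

Convert to SI: a = 14.62 Gm = 1.462e+10 m.
(a) rₚ = a(1 − e) = 1.462e+10 · (1 − 0.5347) = 1.462e+10 · 0.4653 ≈ 6.803e+09 m = 6.803 Gm.
(b) rₐ = a(1 + e) = 1.462e+10 · (1 + 0.5347) = 1.462e+10 · 1.5347 ≈ 2.244e+10 m = 22.44 Gm.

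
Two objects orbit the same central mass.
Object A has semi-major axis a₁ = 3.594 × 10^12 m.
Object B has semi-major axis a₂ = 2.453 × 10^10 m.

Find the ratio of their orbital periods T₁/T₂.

From Kepler's third law, (T₁/T₂)² = (a₁/a₂)³, so T₁/T₂ = (a₁/a₂)^(3/2).
a₁/a₂ = 3.594e+12 / 2.453e+10 = 146.514.
T₁/T₂ = (146.514)^(3/2) ≈ 1773.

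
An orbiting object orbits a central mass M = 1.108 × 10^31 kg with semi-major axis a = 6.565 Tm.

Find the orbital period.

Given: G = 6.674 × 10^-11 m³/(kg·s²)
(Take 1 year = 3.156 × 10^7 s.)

Convert to SI: a = 6.565 Tm = 6.565e+12 m.
GM = G · M = 6.674e-11 · 1.108e+31 = 7.39479e+20 m³/s².
Kepler's third law: T = 2π √(a³ / GM).
Substituting a = 6.565e+12 m and GM = 7.39479e+20 m³/s²:
T = 2π √((6.565e+12)³ / 7.39479e+20) s
T ≈ 3.887e+09 s = 123.1 years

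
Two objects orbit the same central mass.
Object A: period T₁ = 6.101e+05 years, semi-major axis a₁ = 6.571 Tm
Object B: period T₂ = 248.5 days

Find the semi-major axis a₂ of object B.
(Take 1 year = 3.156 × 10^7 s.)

Convert to SI: T₁ = 6.101e+05 years = 1.92548e+13 s; a₁ = 6.571 Tm = 6.571e+12 m; T₂ = 248.5 days = 2.14704e+07 s.
Kepler's third law: (T₁/T₂)² = (a₁/a₂)³ ⇒ a₂ = a₁ · (T₂/T₁)^(2/3).
T₂/T₁ = 2.14704e+07 / 1.92548e+13 = 1.11507e-06.
a₂ = 6.571e+12 · (1.11507e-06)^(2/3) m ≈ 7.066e+08 m = 706.6 Mm.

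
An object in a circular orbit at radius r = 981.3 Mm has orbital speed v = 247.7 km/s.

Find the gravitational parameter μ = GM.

Convert to SI: r = 981.3 Mm = 9.813e+08 m; v = 247.7 km/s = 247700 m/s.
For a circular orbit v² = GM/r, so GM = v² · r.
GM = (247700)² · 9.813e+08 m³/s² ≈ 6.021e+19 m³/s² = 6.021 × 10^19 m³/s².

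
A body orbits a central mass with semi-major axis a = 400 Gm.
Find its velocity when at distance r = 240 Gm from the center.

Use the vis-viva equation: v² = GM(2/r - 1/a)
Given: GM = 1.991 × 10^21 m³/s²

Convert to SI: a = 400 Gm = 4e+11 m; r = 240 Gm = 2.4e+11 m.
Vis-viva: v = √(GM · (2/r − 1/a)).
2/r − 1/a = 2/2.4e+11 − 1/4e+11 = 5.83333e-12 m⁻¹.
v = √(1.991e+21 · 5.83333e-12) m/s ≈ 1.078e+05 m/s = 107.8 km/s.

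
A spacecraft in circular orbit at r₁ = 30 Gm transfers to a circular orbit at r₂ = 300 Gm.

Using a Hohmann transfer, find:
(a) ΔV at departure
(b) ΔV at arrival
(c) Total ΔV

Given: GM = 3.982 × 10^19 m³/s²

Convert to SI: r₁ = 30 Gm = 3e+10 m; r₂ = 300 Gm = 3e+11 m.
Transfer semi-major axis: a_t = (r₁ + r₂)/2 = (3e+10 + 3e+11)/2 = 1.65e+11 m.
Circular speeds: v₁ = √(GM/r₁) = 36432.6 m/s, v₂ = √(GM/r₂) = 11521 m/s.
Transfer speeds (vis-viva v² = GM(2/r − 1/a_t)): v₁ᵗ = 49125.7 m/s, v₂ᵗ = 4912.57 m/s.
(a) ΔV₁ = |v₁ᵗ − v₁| ≈ 1.269e+04 m/s = 12.69 km/s.
(b) ΔV₂ = |v₂ − v₂ᵗ| ≈ 6608 m/s = 6.608 km/s.
(c) ΔV_total = ΔV₁ + ΔV₂ ≈ 1.93e+04 m/s = 19.3 km/s.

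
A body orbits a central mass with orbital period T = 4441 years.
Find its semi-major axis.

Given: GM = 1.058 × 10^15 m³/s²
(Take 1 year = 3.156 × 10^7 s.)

Convert to SI: T = 4441 years = 1.40158e+11 s.
Invert Kepler's third law: a = (GM · T² / (4π²))^(1/3).
Substituting T = 1.40158e+11 s and GM = 1.058e+15 m³/s²:
a = (1.058e+15 · (1.40158e+11)² / (4π²))^(1/3) m
a ≈ 8.075e+11 m = 807.5 Gm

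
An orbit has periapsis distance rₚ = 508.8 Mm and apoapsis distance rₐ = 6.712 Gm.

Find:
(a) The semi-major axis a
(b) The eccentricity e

Convert to SI: rₚ = 508.8 Mm = 5.088e+08 m; rₐ = 6.712 Gm = 6.712e+09 m.
(a) a = (rₚ + rₐ) / 2 = (5.088e+08 + 6.712e+09) / 2 ≈ 3.61e+09 m = 3.61 Gm.
(b) e = (rₐ − rₚ) / (rₐ + rₚ) = (6.712e+09 − 5.088e+08) / (6.712e+09 + 5.088e+08) ≈ 0.8591.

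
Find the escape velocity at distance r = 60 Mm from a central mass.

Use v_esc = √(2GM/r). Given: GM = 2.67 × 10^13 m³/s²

Convert to SI: r = 60 Mm = 6e+07 m.
Escape velocity comes from setting total energy to zero: ½v² − GM/r = 0 ⇒ v_esc = √(2GM / r).
v_esc = √(2 · 2.67e+13 / 6e+07) m/s ≈ 943.4 m/s = 943.4 m/s.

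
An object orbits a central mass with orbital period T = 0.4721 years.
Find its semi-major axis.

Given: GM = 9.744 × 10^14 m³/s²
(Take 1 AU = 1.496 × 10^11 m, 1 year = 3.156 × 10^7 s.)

Convert to SI: T = 0.4721 years = 1.48995e+07 s.
Invert Kepler's third law: a = (GM · T² / (4π²))^(1/3).
Substituting T = 1.48995e+07 s and GM = 9.744e+14 m³/s²:
a = (9.744e+14 · (1.48995e+07)² / (4π²))^(1/3) m
a ≈ 1.763e+09 m = 0.01178 AU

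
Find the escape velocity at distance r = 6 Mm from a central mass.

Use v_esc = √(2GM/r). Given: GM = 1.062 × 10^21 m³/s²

Convert to SI: r = 6 Mm = 6e+06 m.
Escape velocity comes from setting total energy to zero: ½v² − GM/r = 0 ⇒ v_esc = √(2GM / r).
v_esc = √(2 · 1.062e+21 / 6e+06) m/s ≈ 1.881e+07 m/s = 1.881e+04 km/s.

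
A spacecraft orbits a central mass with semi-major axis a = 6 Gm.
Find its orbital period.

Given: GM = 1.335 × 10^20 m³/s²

Convert to SI: a = 6 Gm = 6e+09 m.
Kepler's third law: T = 2π √(a³ / GM).
Substituting a = 6e+09 m and GM = 1.335e+20 m³/s²:
T = 2π √((6e+09)³ / 1.335e+20) s
T ≈ 2.527e+05 s = 2.925 days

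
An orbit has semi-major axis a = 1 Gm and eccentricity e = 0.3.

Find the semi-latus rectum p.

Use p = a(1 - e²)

Convert to SI: a = 1 Gm = 1e+09 m.
p = a (1 − e²).
p = 1e+09 · (1 − (0.3)²) = 1e+09 · 0.91 ≈ 9.1e+08 m = 910 Mm.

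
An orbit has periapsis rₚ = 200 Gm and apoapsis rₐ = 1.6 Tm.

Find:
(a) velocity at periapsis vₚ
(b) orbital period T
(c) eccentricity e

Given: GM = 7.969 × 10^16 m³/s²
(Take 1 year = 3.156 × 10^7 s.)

Convert to SI: rₚ = 200 Gm = 2e+11 m; rₐ = 1.6 Tm = 1.6e+12 m.
(a) With a = (rₚ + rₐ)/2 = 9e+11 m, vₚ = √(GM (2/rₚ − 1/a)) = √(7.969e+16 · (2/2e+11 − 1/9e+11)) m/s ≈ 841.6 m/s
(b) With a = (rₚ + rₐ)/2 = 9e+11 m, T = 2π √(a³/GM) = 2π √((9e+11)³/7.969e+16) s ≈ 1.9e+10 s
(c) e = (rₐ − rₚ)/(rₐ + rₚ) = (1.6e+12 − 2e+11)/(1.6e+12 + 2e+11) ≈ 0.7778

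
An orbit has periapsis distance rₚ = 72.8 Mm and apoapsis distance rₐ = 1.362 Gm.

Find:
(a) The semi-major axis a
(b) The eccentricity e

Convert to SI: rₚ = 72.8 Mm = 7.28e+07 m; rₐ = 1.362 Gm = 1.362e+09 m.
(a) a = (rₚ + rₐ) / 2 = (7.28e+07 + 1.362e+09) / 2 ≈ 7.174e+08 m = 717.4 Mm.
(b) e = (rₐ − rₚ) / (rₐ + rₚ) = (1.362e+09 − 7.28e+07) / (1.362e+09 + 7.28e+07) ≈ 0.8985.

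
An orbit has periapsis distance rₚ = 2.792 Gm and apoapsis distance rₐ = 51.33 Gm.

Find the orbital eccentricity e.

Convert to SI: rₚ = 2.792 Gm = 2.792e+09 m; rₐ = 51.33 Gm = 5.133e+10 m.
e = (rₐ − rₚ) / (rₐ + rₚ).
e = (5.133e+10 − 2.792e+09) / (5.133e+10 + 2.792e+09) = 4.8538e+10 / 5.4122e+10 ≈ 0.8968.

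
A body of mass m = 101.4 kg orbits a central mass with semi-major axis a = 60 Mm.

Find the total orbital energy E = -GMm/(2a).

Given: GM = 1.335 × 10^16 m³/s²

Convert to SI: a = 60 Mm = 6e+07 m.
E = −GMm / (2a).
E = −1.335e+16 · 101.4 / (2 · 6e+07) J ≈ -1.128e+10 J = -11.28 GJ.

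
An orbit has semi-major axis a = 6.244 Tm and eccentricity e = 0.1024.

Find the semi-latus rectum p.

Convert to SI: a = 6.244 Tm = 6.244e+12 m.
p = a (1 − e²).
p = 6.244e+12 · (1 − (0.1024)²) = 6.244e+12 · 0.989514 ≈ 6.179e+12 m = 6.179 Tm.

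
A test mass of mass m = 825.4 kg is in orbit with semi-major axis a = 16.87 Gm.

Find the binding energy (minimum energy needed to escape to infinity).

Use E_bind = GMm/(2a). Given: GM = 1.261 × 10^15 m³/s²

Convert to SI: a = 16.87 Gm = 1.687e+10 m.
Total orbital energy is E = −GMm/(2a); binding energy is E_bind = −E = GMm/(2a).
E_bind = 1.261e+15 · 825.4 / (2 · 1.687e+10) J ≈ 3.085e+07 J = 30.85 MJ.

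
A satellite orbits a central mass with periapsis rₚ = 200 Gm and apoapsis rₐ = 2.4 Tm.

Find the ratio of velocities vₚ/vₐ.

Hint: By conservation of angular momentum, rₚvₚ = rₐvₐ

Convert to SI: rₚ = 200 Gm = 2e+11 m; rₐ = 2.4 Tm = 2.4e+12 m.
Conservation of angular momentum gives rₚvₚ = rₐvₐ, so vₚ/vₐ = rₐ/rₚ.
vₚ/vₐ = 2.4e+12 / 2e+11 ≈ 12.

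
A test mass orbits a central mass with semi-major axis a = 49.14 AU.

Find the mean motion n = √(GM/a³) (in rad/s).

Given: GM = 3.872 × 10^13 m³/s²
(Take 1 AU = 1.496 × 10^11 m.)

Convert to SI: a = 49.14 AU = 7.35134e+12 m.
n = √(GM / a³).
n = √(3.872e+13 / (7.35134e+12)³) rad/s ≈ 3.122e-13 rad/s.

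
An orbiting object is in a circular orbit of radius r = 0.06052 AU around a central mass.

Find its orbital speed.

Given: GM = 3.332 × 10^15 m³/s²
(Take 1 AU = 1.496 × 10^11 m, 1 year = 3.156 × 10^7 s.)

Convert to SI: r = 0.06052 AU = 9.05379e+09 m.
For a circular orbit, gravity supplies the centripetal force, so v = √(GM / r).
v = √(3.332e+15 / 9.05379e+09) m/s ≈ 606.6 m/s = 0.128 AU/year.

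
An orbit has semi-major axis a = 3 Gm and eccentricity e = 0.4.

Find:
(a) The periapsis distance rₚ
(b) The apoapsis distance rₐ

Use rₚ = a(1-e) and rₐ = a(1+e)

Convert to SI: a = 3 Gm = 3e+09 m.
(a) rₚ = a(1 − e) = 3e+09 · (1 − 0.4) = 3e+09 · 0.6 ≈ 1.8e+09 m = 1.8 Gm.
(b) rₐ = a(1 + e) = 3e+09 · (1 + 0.4) = 3e+09 · 1.4 ≈ 4.2e+09 m = 4.2 Gm.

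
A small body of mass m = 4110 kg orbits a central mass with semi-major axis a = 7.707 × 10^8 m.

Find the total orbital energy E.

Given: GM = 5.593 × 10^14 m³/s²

E = −GMm / (2a).
E = −5.593e+14 · 4110 / (2 · 7.707e+08) J ≈ -1.491e+09 J = -1.491 GJ.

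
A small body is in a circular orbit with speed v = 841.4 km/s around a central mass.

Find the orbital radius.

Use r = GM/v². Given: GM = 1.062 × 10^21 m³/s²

Convert to SI: v = 841.4 km/s = 841400 m/s.
For a circular orbit, v² = GM / r, so r = GM / v².
r = 1.062e+21 / (841400)² m ≈ 1.5e+09 m = 1.5 Gm.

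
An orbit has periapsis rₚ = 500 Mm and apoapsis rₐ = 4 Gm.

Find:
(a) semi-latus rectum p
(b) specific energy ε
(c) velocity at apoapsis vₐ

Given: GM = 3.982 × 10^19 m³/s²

Convert to SI: rₚ = 500 Mm = 5e+08 m; rₐ = 4 Gm = 4e+09 m.
(a) From a = (rₚ + rₐ)/2 = 2.25e+09 m and e = (rₐ − rₚ)/(rₐ + rₚ) = 0.777778, p = a(1 − e²) = 2.25e+09 · (1 − (0.777778)²) ≈ 8.889e+08 m
(b) With a = (rₚ + rₐ)/2 = 2.25e+09 m, ε = −GM/(2a) = −3.982e+19/(2 · 2.25e+09) J/kg ≈ -8.849e+09 J/kg
(c) With a = (rₚ + rₐ)/2 = 2.25e+09 m, vₐ = √(GM (2/rₐ − 1/a)) = √(3.982e+19 · (2/4e+09 − 1/2.25e+09)) m/s ≈ 4.703e+04 m/s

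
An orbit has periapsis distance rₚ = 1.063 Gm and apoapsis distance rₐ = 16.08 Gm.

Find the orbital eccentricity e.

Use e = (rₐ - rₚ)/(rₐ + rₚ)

Convert to SI: rₚ = 1.063 Gm = 1.063e+09 m; rₐ = 16.08 Gm = 1.608e+10 m.
e = (rₐ − rₚ) / (rₐ + rₚ).
e = (1.608e+10 − 1.063e+09) / (1.608e+10 + 1.063e+09) = 1.5017e+10 / 1.7143e+10 ≈ 0.876.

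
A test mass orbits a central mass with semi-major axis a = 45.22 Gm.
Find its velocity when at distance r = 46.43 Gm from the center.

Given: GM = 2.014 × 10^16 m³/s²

Convert to SI: a = 45.22 Gm = 4.522e+10 m; r = 46.43 Gm = 4.643e+10 m.
Vis-viva: v = √(GM · (2/r − 1/a)).
2/r − 1/a = 2/4.643e+10 − 1/4.522e+10 = 2.09615e-11 m⁻¹.
v = √(2.014e+16 · 2.09615e-11) m/s ≈ 649.7 m/s = 649.7 m/s.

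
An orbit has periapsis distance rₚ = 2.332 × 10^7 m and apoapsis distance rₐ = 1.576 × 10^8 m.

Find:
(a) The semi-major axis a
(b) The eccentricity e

(a) a = (rₚ + rₐ) / 2 = (2.332e+07 + 1.576e+08) / 2 ≈ 9.046e+07 m = 9.046 × 10^7 m.
(b) e = (rₐ − rₚ) / (rₐ + rₚ) = (1.576e+08 − 2.332e+07) / (1.576e+08 + 2.332e+07) ≈ 0.7422.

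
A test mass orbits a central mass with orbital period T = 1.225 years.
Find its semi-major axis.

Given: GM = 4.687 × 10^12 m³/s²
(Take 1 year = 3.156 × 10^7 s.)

Convert to SI: T = 1.225 years = 3.8661e+07 s.
Invert Kepler's third law: a = (GM · T² / (4π²))^(1/3).
Substituting T = 3.8661e+07 s and GM = 4.687e+12 m³/s²:
a = (4.687e+12 · (3.8661e+07)² / (4π²))^(1/3) m
a ≈ 5.619e+08 m = 561.9 Mm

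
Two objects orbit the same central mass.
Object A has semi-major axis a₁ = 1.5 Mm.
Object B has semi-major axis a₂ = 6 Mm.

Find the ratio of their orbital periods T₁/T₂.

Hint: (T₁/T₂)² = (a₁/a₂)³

Convert to SI: a₁ = 1.5 Mm = 1.5e+06 m; a₂ = 6 Mm = 6e+06 m.
From Kepler's third law, (T₁/T₂)² = (a₁/a₂)³, so T₁/T₂ = (a₁/a₂)^(3/2).
a₁/a₂ = 1.5e+06 / 6e+06 = 0.25.
T₁/T₂ = (0.25)^(3/2) ≈ 0.125.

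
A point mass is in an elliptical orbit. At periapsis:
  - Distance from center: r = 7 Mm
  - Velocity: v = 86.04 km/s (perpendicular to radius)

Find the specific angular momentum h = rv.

Convert to SI: r = 7 Mm = 7e+06 m; v = 86.04 km/s = 86040 m/s.
With v perpendicular to r, h = r · v.
h = 7e+06 · 86040 m²/s ≈ 6.023e+11 m²/s.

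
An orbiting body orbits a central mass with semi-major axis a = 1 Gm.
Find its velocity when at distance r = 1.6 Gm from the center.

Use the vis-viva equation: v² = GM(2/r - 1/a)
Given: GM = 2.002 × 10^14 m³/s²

Convert to SI: a = 1 Gm = 1e+09 m; r = 1.6 Gm = 1.6e+09 m.
Vis-viva: v = √(GM · (2/r − 1/a)).
2/r − 1/a = 2/1.6e+09 − 1/1e+09 = 2.5e-10 m⁻¹.
v = √(2.002e+14 · 2.5e-10) m/s ≈ 223.7 m/s = 223.7 m/s.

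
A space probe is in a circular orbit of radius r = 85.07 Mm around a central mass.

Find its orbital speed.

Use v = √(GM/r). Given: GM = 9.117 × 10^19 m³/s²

Convert to SI: r = 85.07 Mm = 8.507e+07 m.
For a circular orbit, gravity supplies the centripetal force, so v = √(GM / r).
v = √(9.117e+19 / 8.507e+07) m/s ≈ 1.035e+06 m/s = 1035 km/s.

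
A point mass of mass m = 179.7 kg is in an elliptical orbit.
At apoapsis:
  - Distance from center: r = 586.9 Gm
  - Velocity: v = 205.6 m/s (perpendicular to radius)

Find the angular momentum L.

Convert to SI: r = 586.9 Gm = 5.869e+11 m.
Since v is perpendicular to r, L = m · v · r.
L = 179.7 · 205.6 · 5.869e+11 kg·m²/s ≈ 2.168e+16 kg·m²/s.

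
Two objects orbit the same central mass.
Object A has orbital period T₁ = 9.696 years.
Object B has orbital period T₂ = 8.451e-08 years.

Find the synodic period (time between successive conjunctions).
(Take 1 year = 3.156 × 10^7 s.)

Convert to SI: T₁ = 9.696 years = 3.06006e+08 s; T₂ = 8.451e-08 years = 2.66714 s.
T_syn = |T₁ · T₂ / (T₁ − T₂)|.
T_syn = |3.06006e+08 · 2.66714 / (3.06006e+08 − 2.66714)| s ≈ 2.667 s = 8.451e-08 years.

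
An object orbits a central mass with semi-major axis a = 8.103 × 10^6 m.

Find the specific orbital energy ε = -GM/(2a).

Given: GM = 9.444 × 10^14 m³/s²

ε = −GM / (2a).
ε = −9.444e+14 / (2 · 8.103e+06) J/kg ≈ -5.827e+07 J/kg = -58.27 MJ/kg.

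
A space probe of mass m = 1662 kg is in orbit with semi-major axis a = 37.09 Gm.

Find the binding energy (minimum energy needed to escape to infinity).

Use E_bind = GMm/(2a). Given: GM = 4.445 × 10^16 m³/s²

Convert to SI: a = 37.09 Gm = 3.709e+10 m.
Total orbital energy is E = −GMm/(2a); binding energy is E_bind = −E = GMm/(2a).
E_bind = 4.445e+16 · 1662 / (2 · 3.709e+10) J ≈ 9.959e+08 J = 995.9 MJ.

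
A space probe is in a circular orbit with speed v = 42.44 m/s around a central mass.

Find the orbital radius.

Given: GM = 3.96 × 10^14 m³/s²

For a circular orbit, v² = GM / r, so r = GM / v².
r = 3.96e+14 / (42.44)² m ≈ 2.199e+11 m = 219.9 Gm.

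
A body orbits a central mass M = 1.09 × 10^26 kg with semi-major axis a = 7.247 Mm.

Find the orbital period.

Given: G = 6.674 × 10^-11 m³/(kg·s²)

Convert to SI: a = 7.247 Mm = 7.247e+06 m.
GM = G · M = 6.674e-11 · 1.09e+26 = 7.27466e+15 m³/s².
Kepler's third law: T = 2π √(a³ / GM).
Substituting a = 7.247e+06 m and GM = 7.27466e+15 m³/s²:
T = 2π √((7.247e+06)³ / 7.27466e+15) s
T ≈ 1437 s = 23.95 minutes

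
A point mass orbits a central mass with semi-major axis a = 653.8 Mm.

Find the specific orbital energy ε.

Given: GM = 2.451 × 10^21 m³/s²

Convert to SI: a = 653.8 Mm = 6.538e+08 m.
ε = −GM / (2a).
ε = −2.451e+21 / (2 · 6.538e+08) J/kg ≈ -1.874e+12 J/kg = -1874 GJ/kg.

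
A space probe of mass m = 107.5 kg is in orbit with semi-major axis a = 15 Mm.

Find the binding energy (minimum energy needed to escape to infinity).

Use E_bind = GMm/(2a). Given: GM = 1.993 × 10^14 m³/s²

Convert to SI: a = 15 Mm = 1.5e+07 m.
Total orbital energy is E = −GMm/(2a); binding energy is E_bind = −E = GMm/(2a).
E_bind = 1.993e+14 · 107.5 / (2 · 1.5e+07) J ≈ 7.142e+08 J = 714.2 MJ.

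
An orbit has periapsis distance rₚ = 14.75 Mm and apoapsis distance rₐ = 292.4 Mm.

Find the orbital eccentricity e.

Convert to SI: rₚ = 14.75 Mm = 1.475e+07 m; rₐ = 292.4 Mm = 2.924e+08 m.
e = (rₐ − rₚ) / (rₐ + rₚ).
e = (2.924e+08 − 1.475e+07) / (2.924e+08 + 1.475e+07) = 2.7765e+08 / 3.0715e+08 ≈ 0.904.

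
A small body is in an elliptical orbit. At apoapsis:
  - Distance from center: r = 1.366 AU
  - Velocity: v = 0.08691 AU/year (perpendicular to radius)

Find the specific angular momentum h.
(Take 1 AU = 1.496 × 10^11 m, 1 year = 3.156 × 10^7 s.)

Convert to SI: r = 1.366 AU = 2.04354e+11 m; v = 0.08691 AU/year = 411.969 m/s.
With v perpendicular to r, h = r · v.
h = 2.04354e+11 · 411.969 m²/s ≈ 8.419e+13 m²/s.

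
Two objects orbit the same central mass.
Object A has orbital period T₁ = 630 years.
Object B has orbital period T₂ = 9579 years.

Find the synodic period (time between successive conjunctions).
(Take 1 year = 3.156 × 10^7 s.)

Convert to SI: T₁ = 630 years = 1.98828e+10 s; T₂ = 9579 years = 3.02313e+11 s.
T_syn = |T₁ · T₂ / (T₁ − T₂)|.
T_syn = |1.98828e+10 · 3.02313e+11 / (1.98828e+10 − 3.02313e+11)| s ≈ 2.128e+10 s = 674.4 years.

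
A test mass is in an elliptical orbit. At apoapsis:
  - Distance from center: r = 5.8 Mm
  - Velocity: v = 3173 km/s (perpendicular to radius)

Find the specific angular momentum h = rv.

Convert to SI: r = 5.8 Mm = 5.8e+06 m; v = 3173 km/s = 3.173e+06 m/s.
With v perpendicular to r, h = r · v.
h = 5.8e+06 · 3.173e+06 m²/s ≈ 1.84e+13 m²/s.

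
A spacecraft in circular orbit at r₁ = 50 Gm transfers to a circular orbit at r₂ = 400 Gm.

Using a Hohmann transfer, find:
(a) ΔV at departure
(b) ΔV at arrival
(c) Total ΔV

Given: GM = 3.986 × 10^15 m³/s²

Convert to SI: r₁ = 50 Gm = 5e+10 m; r₂ = 400 Gm = 4e+11 m.
Transfer semi-major axis: a_t = (r₁ + r₂)/2 = (5e+10 + 4e+11)/2 = 2.25e+11 m.
Circular speeds: v₁ = √(GM/r₁) = 282.347 m/s, v₂ = √(GM/r₂) = 99.8248 m/s.
Transfer speeds (vis-viva v² = GM(2/r − 1/a_t)): v₁ᵗ = 376.463 m/s, v₂ᵗ = 47.0579 m/s.
(a) ΔV₁ = |v₁ᵗ − v₁| ≈ 94.12 m/s = 94.12 m/s.
(b) ΔV₂ = |v₂ − v₂ᵗ| ≈ 52.77 m/s = 52.77 m/s.
(c) ΔV_total = ΔV₁ + ΔV₂ ≈ 146.9 m/s = 146.9 m/s.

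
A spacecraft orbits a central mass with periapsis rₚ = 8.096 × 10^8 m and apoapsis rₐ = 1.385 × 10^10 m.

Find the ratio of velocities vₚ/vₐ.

Conservation of angular momentum gives rₚvₚ = rₐvₐ, so vₚ/vₐ = rₐ/rₚ.
vₚ/vₐ = 1.385e+10 / 8.096e+08 ≈ 17.11.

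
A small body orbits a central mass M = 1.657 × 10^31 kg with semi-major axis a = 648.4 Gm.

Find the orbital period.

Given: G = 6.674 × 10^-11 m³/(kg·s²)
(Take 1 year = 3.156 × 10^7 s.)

Convert to SI: a = 648.4 Gm = 6.484e+11 m.
GM = G · M = 6.674e-11 · 1.657e+31 = 1.10588e+21 m³/s².
Kepler's third law: T = 2π √(a³ / GM).
Substituting a = 6.484e+11 m and GM = 1.10588e+21 m³/s²:
T = 2π √((6.484e+11)³ / 1.10588e+21) s
T ≈ 9.865e+07 s = 3.126 years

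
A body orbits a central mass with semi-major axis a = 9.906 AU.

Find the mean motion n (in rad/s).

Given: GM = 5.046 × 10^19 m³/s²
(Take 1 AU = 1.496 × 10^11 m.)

Convert to SI: a = 9.906 AU = 1.48194e+12 m.
n = √(GM / a³).
n = √(5.046e+19 / (1.48194e+12)³) rad/s ≈ 3.938e-09 rad/s.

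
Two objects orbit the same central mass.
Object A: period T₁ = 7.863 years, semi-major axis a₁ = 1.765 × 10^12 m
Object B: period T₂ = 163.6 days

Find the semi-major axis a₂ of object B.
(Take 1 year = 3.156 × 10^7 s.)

Convert to SI: T₁ = 7.863 years = 2.48156e+08 s; T₂ = 163.6 days = 1.4135e+07 s.
Kepler's third law: (T₁/T₂)² = (a₁/a₂)³ ⇒ a₂ = a₁ · (T₂/T₁)^(2/3).
T₂/T₁ = 1.4135e+07 / 2.48156e+08 = 0.0569602.
a₂ = 1.765e+12 · (0.0569602)^(2/3) m ≈ 2.613e+11 m = 2.613 × 10^11 m.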